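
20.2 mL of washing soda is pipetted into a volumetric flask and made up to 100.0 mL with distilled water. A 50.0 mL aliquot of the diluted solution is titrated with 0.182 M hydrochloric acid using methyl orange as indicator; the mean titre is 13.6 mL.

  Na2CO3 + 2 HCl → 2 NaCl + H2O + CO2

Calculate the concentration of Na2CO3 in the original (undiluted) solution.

n(HCl) = 0.0136 × 0.182 = 2.48 × 10^-3 mol
From the 1:2 ratio, n(Na2CO3) in the aliquot = 1/2 × 2.48 × 10^-3 = 1.24 × 10^-3 mol
[Na2CO3]_dilute = 1.24 × 10^-3 / 0.0500 = 0.0248 mol/L
Dilution factor = 100.0 / 20.2 = 4.950
[Na2CO3]_stock = 0.0248 × 4.950 = 0.123 mol/L

0.123 M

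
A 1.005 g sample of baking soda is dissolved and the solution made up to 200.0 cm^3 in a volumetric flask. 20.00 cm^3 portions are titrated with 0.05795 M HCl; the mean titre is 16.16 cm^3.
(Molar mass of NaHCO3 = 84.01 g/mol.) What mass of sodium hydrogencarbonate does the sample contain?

NaHCO3 + HCl → NaCl + H2O + CO2
n(HCl) per titration = 0.01616 × 0.05795 = 9.365 × 10^-4 mol
n(NaHCO3) in each aliquot = 9.365 × 10^-4 mol (1:1 ratio)
n(NaHCO3) in the whole flask = 9.365 × 10^-4 × 200.0/20.00 = 9.365 × 10^-3 mol
mass of NaHCO3 = 9.365 × 10^-3 × 84.01 = 0.7867 g

0.7867 g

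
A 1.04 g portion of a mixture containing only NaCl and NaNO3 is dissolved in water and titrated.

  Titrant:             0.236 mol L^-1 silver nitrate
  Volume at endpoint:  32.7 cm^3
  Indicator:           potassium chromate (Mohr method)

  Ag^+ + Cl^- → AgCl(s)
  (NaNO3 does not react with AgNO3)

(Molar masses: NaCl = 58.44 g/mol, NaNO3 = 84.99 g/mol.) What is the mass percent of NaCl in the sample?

43.4 %

n(AgNO3) = 0.0327 × 0.236 = 7.72 × 10^-3 mol
Let x = n(NaCl), y = n(NaNO3).
Titrant: 1x = 7.72 × 10^-3;  mass: 58.44x + 84.99y = 1.04
Solving, x = 7.72 × 10^-3 mol, y = 6.93 × 10^-3 mol
mass of NaCl = 7.72 × 10^-3 × 58.44 = 0.451 g
% NaCl = 0.451 / 1.04 × 100 = 43.4 %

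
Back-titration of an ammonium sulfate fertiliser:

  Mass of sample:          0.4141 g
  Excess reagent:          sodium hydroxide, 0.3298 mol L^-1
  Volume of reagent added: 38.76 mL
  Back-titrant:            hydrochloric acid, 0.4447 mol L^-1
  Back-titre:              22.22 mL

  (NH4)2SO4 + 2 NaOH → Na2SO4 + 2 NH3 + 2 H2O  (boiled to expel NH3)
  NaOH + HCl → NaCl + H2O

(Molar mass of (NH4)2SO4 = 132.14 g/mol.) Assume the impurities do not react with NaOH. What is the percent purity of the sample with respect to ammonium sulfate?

n(NaOH) added = 0.03876 × 0.3298 = 0.01278 mol
n(HCl) used in back-titration = 0.02222 × 0.4447 = 9.881 × 10^-3 mol
n(NaOH) left over = 9.881 × 10^-3 mol (1:1 ratio)
n(NaOH) consumed by analyte = 0.01278 − 9.881 × 10^-3 = 2.902 × 10^-3 mol
From the 1:2 ratio, n((NH4)2SO4) = 1/2 × 2.902 × 10^-3 = 1.451 × 10^-3 mol
mass of (NH4)2SO4 = 1.451 × 10^-3 × 132.14 = 0.1917 g
% (NH4)2SO4 = 0.1917 / 0.4141 × 100 = 46.30 %

46.30 %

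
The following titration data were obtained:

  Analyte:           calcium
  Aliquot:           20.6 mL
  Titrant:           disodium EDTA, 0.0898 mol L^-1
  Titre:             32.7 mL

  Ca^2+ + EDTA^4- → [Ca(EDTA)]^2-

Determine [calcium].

n(EDTA) = 0.0327 L × 0.0898 mol/L = 2.94 × 10^-3 mol
n(Ca2+) = 2.94 × 10^-3 mol (1:1 mole ratio)
[Ca2+] = 2.94 × 10^-3 mol / 0.0206 L = 0.143 mol/L

0.143 mol/L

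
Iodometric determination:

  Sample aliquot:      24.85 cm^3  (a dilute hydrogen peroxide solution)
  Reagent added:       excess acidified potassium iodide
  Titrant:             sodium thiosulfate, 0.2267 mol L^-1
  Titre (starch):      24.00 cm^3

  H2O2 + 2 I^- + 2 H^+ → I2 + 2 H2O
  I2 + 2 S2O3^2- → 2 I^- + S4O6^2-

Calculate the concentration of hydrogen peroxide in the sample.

n(S2O3^2-) = 0.02400 × 0.2267 = 5.441 × 10^-3 mol
n(I2) = n(S2O3^2-)/2 = 2.720 × 10^-3 mol
n(H2O2) in the aliquot = 2.720 × 10^-3 mol (1:1 ratio)
[H2O2] = 2.720 × 10^-3 / 0.02485 = 0.1095 mol/L

0.1095 mol/L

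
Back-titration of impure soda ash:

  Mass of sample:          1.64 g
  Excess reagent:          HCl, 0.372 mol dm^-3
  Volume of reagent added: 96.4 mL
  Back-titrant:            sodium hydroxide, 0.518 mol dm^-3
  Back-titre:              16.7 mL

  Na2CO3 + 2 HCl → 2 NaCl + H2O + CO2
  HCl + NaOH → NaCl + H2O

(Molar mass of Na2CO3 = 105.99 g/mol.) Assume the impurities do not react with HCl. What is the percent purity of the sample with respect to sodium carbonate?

n(HCl) added = 0.0964 × 0.372 = 0.0359 mol
n(NaOH) used in back-titration = 0.0167 × 0.518 = 8.65 × 10^-3 mol
n(HCl) left over = 8.65 × 10^-3 mol (1:1 ratio)
n(HCl) consumed by analyte = 0.0359 − 8.65 × 10^-3 = 0.0272 mol
From the 1:2 ratio, n(Na2CO3) = 1/2 × 0.0272 = 0.0136 mol
mass of Na2CO3 = 0.0136 × 105.99 = 1.44 g
% Na2CO3 = 1.44 / 1.64 × 100 = 87.9 %

87.9 %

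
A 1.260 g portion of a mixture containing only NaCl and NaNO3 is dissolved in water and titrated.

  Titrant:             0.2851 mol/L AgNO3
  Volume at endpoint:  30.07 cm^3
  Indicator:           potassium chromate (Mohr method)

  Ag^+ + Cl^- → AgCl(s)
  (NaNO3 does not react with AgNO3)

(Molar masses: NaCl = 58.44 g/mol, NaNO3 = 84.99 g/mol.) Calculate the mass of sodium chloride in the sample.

0.5010 g

n(AgNO3) = 0.03007 × 0.2851 = 8.573 × 10^-3 mol
Let x = n(NaCl), y = n(NaNO3).
Titrant: 1x = 8.573 × 10^-3;  mass: 58.44x + 84.99y = 1.260
Solving, x = 8.573 × 10^-3 mol, y = 8.930 × 10^-3 mol
mass of NaCl = 8.573 × 10^-3 × 58.44 = 0.5010 g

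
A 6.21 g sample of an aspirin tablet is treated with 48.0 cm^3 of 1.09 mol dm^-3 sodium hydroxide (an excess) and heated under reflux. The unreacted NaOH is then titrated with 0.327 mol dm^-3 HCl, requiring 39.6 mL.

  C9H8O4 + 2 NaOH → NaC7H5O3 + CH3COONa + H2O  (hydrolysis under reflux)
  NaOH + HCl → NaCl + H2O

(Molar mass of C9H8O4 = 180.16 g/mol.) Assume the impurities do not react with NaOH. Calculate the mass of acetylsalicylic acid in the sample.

3.55 g

n(NaOH) added = 0.0480 × 1.09 = 0.0523 mol
n(HCl) used in back-titration = 0.0396 × 0.327 = 0.0129 mol
n(NaOH) left over = 0.0129 mol (1:1 ratio)
n(NaOH) consumed by analyte = 0.0523 − 0.0129 = 0.0394 mol
From the 1:2 ratio, n(C9H8O4) = 1/2 × 0.0394 = 0.0197 mol
mass of C9H8O4 = 0.0197 × 180.16 = 3.55 g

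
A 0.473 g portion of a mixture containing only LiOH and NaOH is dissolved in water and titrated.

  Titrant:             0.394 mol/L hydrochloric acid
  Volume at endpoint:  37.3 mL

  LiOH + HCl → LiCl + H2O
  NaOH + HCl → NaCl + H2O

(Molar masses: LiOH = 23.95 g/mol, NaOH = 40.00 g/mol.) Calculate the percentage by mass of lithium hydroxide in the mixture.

36.2 %

n(HCl) = 0.0373 × 0.394 = 0.0147 mol
Let x = n(LiOH), y = n(NaOH).
Titrant: 1x + 1y = 0.0147;  mass: 23.95x + 40.00y = 0.473
Solving, x = 7.16 × 10^-3 mol, y = 7.54 × 10^-3 mol
mass of LiOH = 7.16 × 10^-3 × 23.95 = 0.171 g
% LiOH = 0.171 / 0.473 × 100 = 36.2 %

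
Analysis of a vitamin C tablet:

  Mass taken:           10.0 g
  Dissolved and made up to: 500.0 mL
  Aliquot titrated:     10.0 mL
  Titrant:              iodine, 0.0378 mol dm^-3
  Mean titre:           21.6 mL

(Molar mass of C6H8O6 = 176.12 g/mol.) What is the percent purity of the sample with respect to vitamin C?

C6H8O6 + I2 → C6H6O6 + 2 HI
n(I2) per titration = 0.0216 × 0.0378 = 8.16 × 10^-4 mol
n(C6H8O6) in each aliquot = 8.16 × 10^-4 mol (1:1 ratio)
n(C6H8O6) in the whole flask = 8.16 × 10^-4 × 500.0/10.0 = 0.0408 mol
mass of C6H8O6 = 0.0408 × 176.12 = 7.19 g
% C6H8O6 = 7.19 / 10.0 × 100 = 71.9 %

71.9 %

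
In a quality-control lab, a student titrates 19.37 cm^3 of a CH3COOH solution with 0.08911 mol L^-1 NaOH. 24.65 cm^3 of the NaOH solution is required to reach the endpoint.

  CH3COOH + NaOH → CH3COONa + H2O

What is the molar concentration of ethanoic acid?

0.1134 mol/L

n(NaOH) = 0.02465 L × 0.08911 mol/L = 2.197 × 10^-3 mol
n(CH3COOH) = 2.197 × 10^-3 mol (1:1 mole ratio)
[CH3COOH] = 2.197 × 10^-3 mol / 0.01937 L = 0.1134 mol/L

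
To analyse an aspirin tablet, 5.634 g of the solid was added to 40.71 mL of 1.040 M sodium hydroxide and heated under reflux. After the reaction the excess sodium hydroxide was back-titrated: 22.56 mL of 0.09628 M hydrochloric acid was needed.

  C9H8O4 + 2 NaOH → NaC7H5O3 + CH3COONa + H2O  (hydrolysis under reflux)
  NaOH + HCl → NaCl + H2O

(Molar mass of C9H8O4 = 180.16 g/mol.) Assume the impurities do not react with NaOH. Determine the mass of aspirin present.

n(NaOH) added = 0.04071 × 1.040 = 0.04234 mol
n(HCl) used in back-titration = 0.02256 × 0.09628 = 2.172 × 10^-3 mol
n(NaOH) left over = 2.172 × 10^-3 mol (1:1 ratio)
n(NaOH) consumed by analyte = 0.04234 − 2.172 × 10^-3 = 0.04017 mol
From the 1:2 ratio, n(C9H8O4) = 1/2 × 0.04017 = 0.02008 mol
mass of C9H8O4 = 0.02008 × 180.16 = 3.618 g

3.618 g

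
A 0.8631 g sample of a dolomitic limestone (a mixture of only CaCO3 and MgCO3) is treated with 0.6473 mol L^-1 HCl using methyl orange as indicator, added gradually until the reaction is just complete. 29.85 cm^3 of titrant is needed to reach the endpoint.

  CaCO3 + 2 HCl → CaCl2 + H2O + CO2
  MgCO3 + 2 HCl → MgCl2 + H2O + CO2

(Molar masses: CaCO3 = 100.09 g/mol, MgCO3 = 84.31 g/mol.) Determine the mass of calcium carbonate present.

n(HCl) = 0.02985 × 0.6473 = 0.01932 mol
Let x = n(CaCO3), y = n(MgCO3).
Titrant: 2x + 2y = 0.01932;  mass: 100.09x + 84.31y = 0.8631
Solving, x = 3.079 × 10^-3 mol, y = 6.582 × 10^-3 mol
mass of CaCO3 = 3.079 × 10^-3 × 100.09 = 0.3082 g

0.3082 g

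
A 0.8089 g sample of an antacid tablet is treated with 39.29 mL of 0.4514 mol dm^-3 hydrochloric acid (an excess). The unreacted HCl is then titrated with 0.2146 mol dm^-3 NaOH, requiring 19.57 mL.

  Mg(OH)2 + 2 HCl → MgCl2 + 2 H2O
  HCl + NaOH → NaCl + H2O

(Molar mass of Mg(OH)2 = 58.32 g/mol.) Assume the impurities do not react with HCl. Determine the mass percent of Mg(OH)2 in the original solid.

48.80 %

n(HCl) added = 0.03929 × 0.4514 = 0.01774 mol
n(NaOH) used in back-titration = 0.01957 × 0.2146 = 4.200 × 10^-3 mol
n(HCl) left over = 4.200 × 10^-3 mol (1:1 ratio)
n(HCl) consumed by analyte = 0.01774 − 4.200 × 10^-3 = 0.01354 mol
From the 1:2 ratio, n(Mg(OH)2) = 1/2 × 0.01354 = 6.768 × 10^-3 mol
mass of Mg(OH)2 = 6.768 × 10^-3 × 58.32 = 0.3947 g
% Mg(OH)2 = 0.3947 / 0.8089 × 100 = 48.80 %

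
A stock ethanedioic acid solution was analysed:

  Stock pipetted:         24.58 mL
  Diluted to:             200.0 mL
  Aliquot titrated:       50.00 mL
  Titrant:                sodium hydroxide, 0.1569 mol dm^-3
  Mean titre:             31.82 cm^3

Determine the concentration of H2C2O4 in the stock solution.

0.4062 mol/L

H2C2O4 + 2 NaOH → Na2C2O4 + 2 H2O
n(NaOH) = 0.03182 × 0.1569 = 4.993 × 10^-3 mol
From the 1:2 ratio, n(H2C2O4) in the aliquot = 1/2 × 4.993 × 10^-3 = 2.496 × 10^-3 mol
[H2C2O4]_dilute = 2.496 × 10^-3 / 0.05000 = 0.04993 mol/L
Dilution factor = 200.0 / 24.58 = 8.137
[H2C2O4]_stock = 0.04993 × 8.137 = 0.4062 mol/L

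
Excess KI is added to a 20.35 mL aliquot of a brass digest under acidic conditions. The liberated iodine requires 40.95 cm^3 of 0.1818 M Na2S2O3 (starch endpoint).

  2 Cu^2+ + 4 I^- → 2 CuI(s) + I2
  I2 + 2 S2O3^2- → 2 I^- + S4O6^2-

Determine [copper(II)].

0.3658 M

n(S2O3^2-) = 0.04095 × 0.1818 = 7.445 × 10^-3 mol
n(I2) = n(S2O3^2-)/2 = 3.722 × 10^-3 mol
From the 2:1 ratio, n(Cu2+) in the aliquot = 2/1 × 3.722 × 10^-3 = 7.445 × 10^-3 mol
[Cu2+] = 7.445 × 10^-3 / 0.02035 = 0.3658 mol/L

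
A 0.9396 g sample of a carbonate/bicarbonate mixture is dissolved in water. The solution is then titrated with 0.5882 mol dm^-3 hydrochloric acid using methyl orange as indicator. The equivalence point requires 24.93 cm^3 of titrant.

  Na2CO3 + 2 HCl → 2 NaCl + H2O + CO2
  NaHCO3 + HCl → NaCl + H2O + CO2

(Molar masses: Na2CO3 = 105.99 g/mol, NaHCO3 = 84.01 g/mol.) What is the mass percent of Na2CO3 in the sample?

53.16 %

n(HCl) = 0.02493 × 0.5882 = 0.01466 mol
Let x = n(Na2CO3), y = n(NaHCO3).
Titrant: 2x + 1y = 0.01466;  mass: 105.99x + 84.01y = 0.9396
Solving, x = 4.712 × 10^-3 mol, y = 5.239 × 10^-3 mol
mass of Na2CO3 = 4.712 × 10^-3 × 105.99 = 0.4995 g
% Na2CO3 = 0.4995 / 0.9396 × 100 = 53.16 %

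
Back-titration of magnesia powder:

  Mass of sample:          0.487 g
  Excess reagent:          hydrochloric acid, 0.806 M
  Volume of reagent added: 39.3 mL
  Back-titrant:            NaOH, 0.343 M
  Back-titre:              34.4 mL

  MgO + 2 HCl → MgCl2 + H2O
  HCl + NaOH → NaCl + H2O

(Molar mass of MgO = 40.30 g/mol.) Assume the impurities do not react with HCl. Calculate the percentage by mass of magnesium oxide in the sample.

82.2 %

n(HCl) added = 0.0393 × 0.806 = 0.0317 mol
n(NaOH) used in back-titration = 0.0344 × 0.343 = 0.0118 mol
n(HCl) left over = 0.0118 mol (1:1 ratio)
n(HCl) consumed by analyte = 0.0317 − 0.0118 = 0.0199 mol
From the 1:2 ratio, n(MgO) = 1/2 × 0.0199 = 9.94 × 10^-3 mol
mass of MgO = 9.94 × 10^-3 × 40.30 = 0.401 g
% MgO = 0.401 / 0.487 × 100 = 82.2 %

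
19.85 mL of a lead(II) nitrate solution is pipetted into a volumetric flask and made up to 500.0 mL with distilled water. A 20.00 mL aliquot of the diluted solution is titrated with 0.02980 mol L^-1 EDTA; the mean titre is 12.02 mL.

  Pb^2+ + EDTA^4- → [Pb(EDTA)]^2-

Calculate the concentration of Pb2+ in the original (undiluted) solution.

0.4511 mol/L

n(EDTA) = 0.01202 × 0.02980 = 3.582 × 10^-4 mol
n(Pb2+) in the aliquot = 3.582 × 10^-4 mol (1:1 ratio)
[Pb2+]_dilute = 3.582 × 10^-4 / 0.02000 = 0.01791 mol/L
Dilution factor = 500.0 / 19.85 = 25.19
[Pb2+]_stock = 0.01791 × 25.19 = 0.4511 mol/L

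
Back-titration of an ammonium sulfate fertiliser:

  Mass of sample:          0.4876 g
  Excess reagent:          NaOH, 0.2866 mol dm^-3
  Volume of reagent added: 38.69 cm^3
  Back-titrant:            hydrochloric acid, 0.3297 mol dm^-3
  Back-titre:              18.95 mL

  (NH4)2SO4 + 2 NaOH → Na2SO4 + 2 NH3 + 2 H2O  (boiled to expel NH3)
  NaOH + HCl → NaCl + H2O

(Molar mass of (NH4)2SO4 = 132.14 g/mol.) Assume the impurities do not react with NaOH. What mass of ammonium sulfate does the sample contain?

n(NaOH) added = 0.03869 × 0.2866 = 0.01109 mol
n(HCl) used in back-titration = 0.01895 × 0.3297 = 6.248 × 10^-3 mol
n(NaOH) left over = 6.248 × 10^-3 mol (1:1 ratio)
n(NaOH) consumed by analyte = 0.01109 − 6.248 × 10^-3 = 4.841 × 10^-3 mol
From the 1:2 ratio, n((NH4)2SO4) = 1/2 × 4.841 × 10^-3 = 2.420 × 10^-3 mol
mass of (NH4)2SO4 = 2.420 × 10^-3 × 132.14 = 0.3198 g

0.3198 g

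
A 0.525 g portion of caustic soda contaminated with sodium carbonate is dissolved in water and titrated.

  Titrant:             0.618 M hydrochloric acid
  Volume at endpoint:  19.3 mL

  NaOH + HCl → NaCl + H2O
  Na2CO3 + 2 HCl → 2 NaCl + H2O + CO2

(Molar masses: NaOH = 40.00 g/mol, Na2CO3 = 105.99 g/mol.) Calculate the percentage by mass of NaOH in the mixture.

62.8 %

n(HCl) = 0.0193 × 0.618 = 0.0119 mol
Let x = n(NaOH), y = n(Na2CO3).
Titrant: 1x + 2y = 0.0119;  mass: 40.00x + 105.99y = 0.525
Solving, x = 8.24 × 10^-3 mol, y = 1.84 × 10^-3 mol
mass of NaOH = 8.24 × 10^-3 × 40.00 = 0.330 g
% NaOH = 0.330 / 0.525 × 100 = 62.8 %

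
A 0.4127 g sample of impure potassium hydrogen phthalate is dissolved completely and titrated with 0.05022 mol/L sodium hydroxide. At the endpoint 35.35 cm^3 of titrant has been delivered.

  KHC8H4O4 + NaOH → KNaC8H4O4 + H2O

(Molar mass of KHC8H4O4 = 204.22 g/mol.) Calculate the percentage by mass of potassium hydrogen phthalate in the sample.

87.85 %

n(NaOH) = 0.03535 L × 0.05022 mol/L = 1.775 × 10^-3 mol
n(KHC8H4O4) = 1.775 × 10^-3 mol (1:1 ratio)
mass of KHC8H4O4 = 1.775 × 10^-3 × 204.22 g/mol = 0.3625 g
% KHC8H4O4 = 0.3625 / 0.4127 × 100 = 87.85 %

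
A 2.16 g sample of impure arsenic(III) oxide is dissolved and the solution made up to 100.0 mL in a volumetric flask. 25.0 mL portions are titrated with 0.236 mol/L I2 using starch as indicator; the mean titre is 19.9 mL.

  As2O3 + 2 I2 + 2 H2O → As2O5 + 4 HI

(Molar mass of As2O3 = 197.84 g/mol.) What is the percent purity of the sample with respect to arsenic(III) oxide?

n(I2) per titration = 0.0199 × 0.236 = 4.70 × 10^-3 mol
From the 1:2 ratio, n(As2O3) in each aliquot = 1/2 × 4.70 × 10^-3 = 2.35 × 10^-3 mol
n(As2O3) in the whole flask = 2.35 × 10^-3 × 100.0/25.0 = 9.39 × 10^-3 mol
mass of As2O3 = 9.39 × 10^-3 × 197.84 = 1.86 g
% As2O3 = 1.86 / 2.16 × 100 = 86.0 %

86.0 %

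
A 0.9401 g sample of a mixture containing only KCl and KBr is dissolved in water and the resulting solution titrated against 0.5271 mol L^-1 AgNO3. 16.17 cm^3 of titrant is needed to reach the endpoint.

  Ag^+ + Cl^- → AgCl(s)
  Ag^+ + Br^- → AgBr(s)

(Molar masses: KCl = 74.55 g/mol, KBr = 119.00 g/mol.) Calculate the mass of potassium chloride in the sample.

0.1244 g

n(AgNO3) = 0.01617 × 0.5271 = 8.523 × 10^-3 mol
Let x = n(KCl), y = n(KBr).
Titrant: 1x + 1y = 8.523 × 10^-3;  mass: 74.55x + 119.00y = 0.9401
Solving, x = 1.668 × 10^-3 mol, y = 6.855 × 10^-3 mol
mass of KCl = 1.668 × 10^-3 × 74.55 = 0.1244 g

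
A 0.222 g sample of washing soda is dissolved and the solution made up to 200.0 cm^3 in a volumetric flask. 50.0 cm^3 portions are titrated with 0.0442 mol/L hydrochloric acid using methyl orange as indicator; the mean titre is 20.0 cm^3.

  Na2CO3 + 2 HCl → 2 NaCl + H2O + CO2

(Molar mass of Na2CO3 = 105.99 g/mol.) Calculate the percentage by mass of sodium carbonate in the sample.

84.4 %

n(HCl) per titration = 0.0200 × 0.0442 = 8.84 × 10^-4 mol
From the 1:2 ratio, n(Na2CO3) in each aliquot = 1/2 × 8.84 × 10^-4 = 4.42 × 10^-4 mol
n(Na2CO3) in the whole flask = 4.42 × 10^-4 × 200.0/50.0 = 1.77 × 10^-3 mol
mass of Na2CO3 = 1.77 × 10^-3 × 105.99 = 0.187 g
% Na2CO3 = 0.187 / 0.222 × 100 = 84.4 %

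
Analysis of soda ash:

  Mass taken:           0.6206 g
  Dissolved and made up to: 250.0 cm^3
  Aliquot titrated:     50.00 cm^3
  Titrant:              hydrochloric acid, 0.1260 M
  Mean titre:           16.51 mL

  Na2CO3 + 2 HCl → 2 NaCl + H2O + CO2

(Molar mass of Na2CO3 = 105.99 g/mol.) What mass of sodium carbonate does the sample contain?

0.5512 g

n(HCl) per titration = 0.01651 × 0.1260 = 2.080 × 10^-3 mol
From the 1:2 ratio, n(Na2CO3) in each aliquot = 1/2 × 2.080 × 10^-3 = 1.040 × 10^-3 mol
n(Na2CO3) in the whole flask = 1.040 × 10^-3 × 250.0/50.00 = 5.201 × 10^-3 mol
mass of Na2CO3 = 5.201 × 10^-3 × 105.99 = 0.5512 g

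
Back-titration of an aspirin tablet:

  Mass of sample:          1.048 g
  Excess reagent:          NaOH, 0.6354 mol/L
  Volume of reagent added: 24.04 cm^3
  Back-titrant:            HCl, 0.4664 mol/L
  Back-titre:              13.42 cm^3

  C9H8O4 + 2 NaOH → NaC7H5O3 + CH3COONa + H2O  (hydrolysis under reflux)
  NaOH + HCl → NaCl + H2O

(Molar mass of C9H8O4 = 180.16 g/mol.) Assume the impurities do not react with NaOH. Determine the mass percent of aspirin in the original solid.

n(NaOH) added = 0.02404 × 0.6354 = 0.01528 mol
n(HCl) used in back-titration = 0.01342 × 0.4664 = 6.259 × 10^-3 mol
n(NaOH) left over = 6.259 × 10^-3 mol (1:1 ratio)
n(NaOH) consumed by analyte = 0.01528 − 6.259 × 10^-3 = 9.016 × 10^-3 mol
From the 1:2 ratio, n(C9H8O4) = 1/2 × 9.016 × 10^-3 = 4.508 × 10^-3 mol
mass of C9H8O4 = 4.508 × 10^-3 × 180.16 = 0.8122 g
% C9H8O4 = 0.8122 / 1.048 × 100 = 77.50 %

77.50 %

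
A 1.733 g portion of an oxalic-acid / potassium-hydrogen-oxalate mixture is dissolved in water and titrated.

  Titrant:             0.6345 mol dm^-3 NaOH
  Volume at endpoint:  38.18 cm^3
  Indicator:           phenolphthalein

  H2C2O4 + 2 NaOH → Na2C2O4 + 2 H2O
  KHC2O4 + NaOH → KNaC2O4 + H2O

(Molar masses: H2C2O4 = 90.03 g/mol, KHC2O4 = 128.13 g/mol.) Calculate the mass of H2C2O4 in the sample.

0.7425 g

n(NaOH) = 0.03818 × 0.6345 = 0.02423 mol
Let x = n(H2C2O4), y = n(KHC2O4).
Titrant: 2x + 1y = 0.02423;  mass: 90.03x + 128.13y = 1.733
Solving, x = 8.247 × 10^-3 mol, y = 7.730 × 10^-3 mol
mass of H2C2O4 = 8.247 × 10^-3 × 90.03 = 0.7425 g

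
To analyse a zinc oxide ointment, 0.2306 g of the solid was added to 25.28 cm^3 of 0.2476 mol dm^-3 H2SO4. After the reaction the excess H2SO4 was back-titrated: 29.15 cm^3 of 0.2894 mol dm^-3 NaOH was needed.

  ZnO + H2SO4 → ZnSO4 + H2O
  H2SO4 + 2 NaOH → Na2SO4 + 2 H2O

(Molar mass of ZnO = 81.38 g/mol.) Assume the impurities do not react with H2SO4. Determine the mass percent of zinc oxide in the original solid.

n(H2SO4) added = 0.02528 × 0.2476 = 6.259 × 10^-3 mol
n(NaOH) used in back-titration = 0.02915 × 0.2894 = 8.436 × 10^-3 mol
From the 1:2 ratio, n(H2SO4) left over = 1/2 × 8.436 × 10^-3 = 4.218 × 10^-3 mol
n(H2SO4) consumed by analyte = 6.259 × 10^-3 − 4.218 × 10^-3 = 2.041 × 10^-3 mol
n(ZnO) = 2.041 × 10^-3 mol (1:1 ratio)
mass of ZnO = 2.041 × 10^-3 × 81.38 = 0.1661 g
% ZnO = 0.1661 / 0.2306 × 100 = 72.04 %

72.04 %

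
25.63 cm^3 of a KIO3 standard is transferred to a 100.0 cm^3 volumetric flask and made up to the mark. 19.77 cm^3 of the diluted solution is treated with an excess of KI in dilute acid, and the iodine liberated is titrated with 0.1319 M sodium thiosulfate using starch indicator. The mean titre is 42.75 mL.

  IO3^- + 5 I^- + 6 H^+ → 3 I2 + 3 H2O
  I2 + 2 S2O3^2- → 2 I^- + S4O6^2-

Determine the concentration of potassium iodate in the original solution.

0.1855 M

n(S2O3^2-) = 0.04275 × 0.1319 = 5.639 × 10^-3 mol
n(I2) = n(S2O3^2-)/2 = 2.819 × 10^-3 mol
From the 1:3 ratio, n(IO3^-) in the aliquot = 1/3 × 2.819 × 10^-3 = 9.398 × 10^-4 mol
[IO3^-]_dilute = 9.398 × 10^-4 / 0.01977 = 0.04754 mol/L
[IO3^-]_original = 0.04754 × 100.0/25.63 = 0.1855 mol/L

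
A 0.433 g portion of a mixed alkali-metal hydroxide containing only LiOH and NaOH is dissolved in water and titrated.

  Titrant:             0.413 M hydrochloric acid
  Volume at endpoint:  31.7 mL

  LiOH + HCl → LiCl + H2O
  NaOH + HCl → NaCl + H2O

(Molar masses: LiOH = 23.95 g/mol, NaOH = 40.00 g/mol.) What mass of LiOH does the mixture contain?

0.135 g

n(HCl) = 0.0317 × 0.413 = 0.0131 mol
Let x = n(LiOH), y = n(NaOH).
Titrant: 1x + 1y = 0.0131;  mass: 23.95x + 40.00y = 0.433
Solving, x = 5.65 × 10^-3 mol, y = 7.44 × 10^-3 mol
mass of LiOH = 5.65 × 10^-3 × 23.95 = 0.135 g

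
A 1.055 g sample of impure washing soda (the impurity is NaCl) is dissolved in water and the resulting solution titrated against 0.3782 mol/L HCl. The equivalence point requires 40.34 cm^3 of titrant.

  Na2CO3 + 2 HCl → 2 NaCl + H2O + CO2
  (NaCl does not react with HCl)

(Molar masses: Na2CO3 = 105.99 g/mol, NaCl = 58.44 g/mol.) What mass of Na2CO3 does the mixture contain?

0.8085 g

n(HCl) = 0.04034 × 0.3782 = 0.01526 mol
Let x = n(Na2CO3), y = n(NaCl).
Titrant: 2x = 0.01526;  mass: 105.99x + 58.44y = 1.055
Solving, x = 7.628 × 10^-3 mol, y = 4.218 × 10^-3 mol
mass of Na2CO3 = 7.628 × 10^-3 × 105.99 = 0.8085 g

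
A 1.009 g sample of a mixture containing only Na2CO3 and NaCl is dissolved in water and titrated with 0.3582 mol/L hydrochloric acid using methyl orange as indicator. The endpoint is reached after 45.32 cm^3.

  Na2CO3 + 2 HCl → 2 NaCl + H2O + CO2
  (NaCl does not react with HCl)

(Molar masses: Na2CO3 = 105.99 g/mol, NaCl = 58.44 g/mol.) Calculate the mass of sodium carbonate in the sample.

n(HCl) = 0.04532 × 0.3582 = 0.01623 mol
Let x = n(Na2CO3), y = n(NaCl).
Titrant: 2x = 0.01623;  mass: 105.99x + 58.44y = 1.009
Solving, x = 8.117 × 10^-3 mol, y = 2.544 × 10^-3 mol
mass of Na2CO3 = 8.117 × 10^-3 × 105.99 = 0.8603 g

0.8603 g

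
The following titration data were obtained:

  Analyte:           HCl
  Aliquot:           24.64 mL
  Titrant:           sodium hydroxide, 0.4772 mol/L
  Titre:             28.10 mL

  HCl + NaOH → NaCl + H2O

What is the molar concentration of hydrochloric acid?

0.5442 mol/L

n(NaOH) = 0.02810 L × 0.4772 mol/L = 0.01341 mol
n(HCl) = 0.01341 mol (1:1 mole ratio)
[HCl] = 0.01341 mol / 0.02464 L = 0.5442 mol/L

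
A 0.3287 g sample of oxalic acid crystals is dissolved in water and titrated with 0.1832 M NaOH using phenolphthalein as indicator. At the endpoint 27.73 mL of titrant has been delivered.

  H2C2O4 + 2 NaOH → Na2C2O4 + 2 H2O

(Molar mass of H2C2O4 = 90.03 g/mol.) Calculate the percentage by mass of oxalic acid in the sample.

69.57 %

n(NaOH) = 0.02773 L × 0.1832 mol/L = 5.080 × 10^-3 mol
From the 1:2 ratio, n(H2C2O4) = 1/2 × 5.080 × 10^-3 = 2.540 × 10^-3 mol
mass of H2C2O4 = 2.540 × 10^-3 × 90.03 g/mol = 0.2287 g
% H2C2O4 = 0.2287 / 0.3287 × 100 = 69.57 %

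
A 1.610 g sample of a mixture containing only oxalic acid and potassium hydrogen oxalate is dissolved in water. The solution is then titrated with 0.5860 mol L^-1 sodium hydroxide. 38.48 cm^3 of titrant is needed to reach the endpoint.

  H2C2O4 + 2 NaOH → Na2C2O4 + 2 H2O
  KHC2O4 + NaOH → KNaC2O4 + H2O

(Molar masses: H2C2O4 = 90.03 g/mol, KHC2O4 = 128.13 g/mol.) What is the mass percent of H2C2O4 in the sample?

43.03 %

n(NaOH) = 0.03848 × 0.5860 = 0.02255 mol
Let x = n(H2C2O4), y = n(KHC2O4).
Titrant: 2x + 1y = 0.02255;  mass: 90.03x + 128.13y = 1.610
Solving, x = 7.696 × 10^-3 mol, y = 7.158 × 10^-3 mol
mass of H2C2O4 = 7.696 × 10^-3 × 90.03 = 0.6928 g
% H2C2O4 = 0.6928 / 1.610 × 100 = 43.03 %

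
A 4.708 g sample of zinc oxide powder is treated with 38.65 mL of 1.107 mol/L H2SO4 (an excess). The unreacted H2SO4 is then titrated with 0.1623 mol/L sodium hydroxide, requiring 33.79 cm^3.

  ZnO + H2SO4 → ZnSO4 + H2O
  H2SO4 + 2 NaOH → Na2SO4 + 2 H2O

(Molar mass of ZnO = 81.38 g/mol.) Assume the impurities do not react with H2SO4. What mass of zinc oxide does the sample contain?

3.259 g

n(H2SO4) added = 0.03865 × 1.107 = 0.04279 mol
n(NaOH) used in back-titration = 0.03379 × 0.1623 = 5.484 × 10^-3 mol
From the 1:2 ratio, n(H2SO4) left over = 1/2 × 5.484 × 10^-3 = 2.742 × 10^-3 mol
n(H2SO4) consumed by analyte = 0.04279 − 2.742 × 10^-3 = 0.04004 mol
n(ZnO) = 0.04004 mol (1:1 ratio)
mass of ZnO = 0.04004 × 81.38 = 3.259 g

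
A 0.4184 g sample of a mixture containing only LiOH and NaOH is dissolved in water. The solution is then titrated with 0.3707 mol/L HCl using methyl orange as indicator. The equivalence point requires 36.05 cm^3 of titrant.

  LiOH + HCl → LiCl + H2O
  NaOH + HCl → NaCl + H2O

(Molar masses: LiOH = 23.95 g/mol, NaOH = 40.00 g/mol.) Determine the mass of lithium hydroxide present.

0.1733 g

n(HCl) = 0.03605 × 0.3707 = 0.01336 mol
Let x = n(LiOH), y = n(NaOH).
Titrant: 1x + 1y = 0.01336;  mass: 23.95x + 40.00y = 0.4184
Solving, x = 7.237 × 10^-3 mol, y = 6.127 × 10^-3 mol
mass of LiOH = 7.237 × 10^-3 × 23.95 = 0.1733 g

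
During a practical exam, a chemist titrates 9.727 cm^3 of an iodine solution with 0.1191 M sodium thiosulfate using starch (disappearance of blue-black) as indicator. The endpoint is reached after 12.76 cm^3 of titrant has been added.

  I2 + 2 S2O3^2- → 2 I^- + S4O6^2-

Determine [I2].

0.07812 M

n(Na2S2O3) = 0.01276 L × 0.1191 mol/L = 1.520 × 10^-3 mol
From the 1:2 mole ratio, n(I2) = 1/2 × 1.520 × 10^-3 = 7.599 × 10^-4 mol
[I2] = 7.599 × 10^-4 mol / 0.009727 L = 0.07812 mol/L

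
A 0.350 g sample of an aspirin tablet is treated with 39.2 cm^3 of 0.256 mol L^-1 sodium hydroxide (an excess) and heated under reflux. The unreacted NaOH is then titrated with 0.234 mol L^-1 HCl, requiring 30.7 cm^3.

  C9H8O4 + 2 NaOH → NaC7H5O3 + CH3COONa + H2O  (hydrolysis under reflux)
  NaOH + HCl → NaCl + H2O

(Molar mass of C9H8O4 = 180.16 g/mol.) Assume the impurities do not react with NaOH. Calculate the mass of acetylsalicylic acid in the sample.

n(NaOH) added = 0.0392 × 0.256 = 0.0100 mol
n(HCl) used in back-titration = 0.0307 × 0.234 = 7.18 × 10^-3 mol
n(NaOH) left over = 7.18 × 10^-3 mol (1:1 ratio)
n(NaOH) consumed by analyte = 0.0100 − 7.18 × 10^-3 = 2.85 × 10^-3 mol
From the 1:2 ratio, n(C9H8O4) = 1/2 × 2.85 × 10^-3 = 1.43 × 10^-3 mol
mass of C9H8O4 = 1.43 × 10^-3 × 180.16 = 0.257 g

0.257 g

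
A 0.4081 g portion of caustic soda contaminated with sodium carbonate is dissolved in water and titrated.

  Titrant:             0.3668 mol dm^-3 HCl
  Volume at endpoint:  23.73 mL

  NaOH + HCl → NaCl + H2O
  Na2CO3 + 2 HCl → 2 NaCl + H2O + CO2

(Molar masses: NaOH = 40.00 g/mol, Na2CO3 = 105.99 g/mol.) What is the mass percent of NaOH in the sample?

n(HCl) = 0.02373 × 0.3668 = 8.704 × 10^-3 mol
Let x = n(NaOH), y = n(Na2CO3).
Titrant: 1x + 2y = 8.704 × 10^-3;  mass: 40.00x + 105.99y = 0.4081
Solving, x = 4.092 × 10^-3 mol, y = 2.306 × 10^-3 mol
mass of NaOH = 4.092 × 10^-3 × 40.00 = 0.1637 g
% NaOH = 0.1637 / 0.4081 × 100 = 40.11 %

40.11 %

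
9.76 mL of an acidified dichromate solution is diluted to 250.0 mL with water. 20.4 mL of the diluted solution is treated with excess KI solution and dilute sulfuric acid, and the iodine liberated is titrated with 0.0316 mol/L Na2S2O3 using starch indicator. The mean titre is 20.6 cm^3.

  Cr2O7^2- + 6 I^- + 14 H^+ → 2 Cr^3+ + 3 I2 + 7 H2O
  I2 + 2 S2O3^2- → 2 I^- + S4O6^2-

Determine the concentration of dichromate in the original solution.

n(S2O3^2-) = 0.0206 × 0.0316 = 6.51 × 10^-4 mol
n(I2) = n(S2O3^2-)/2 = 3.25 × 10^-4 mol
From the 1:3 ratio, n(Cr2O7^2-) in the aliquot = 1/3 × 3.25 × 10^-4 = 1.08 × 10^-4 mol
[Cr2O7^2-]_dilute = 1.08 × 10^-4 / 0.0204 = 0.00532 mol/L
[Cr2O7^2-]_original = 0.00532 × 250.0/9.76 = 0.136 mol/L

0.136 mol/L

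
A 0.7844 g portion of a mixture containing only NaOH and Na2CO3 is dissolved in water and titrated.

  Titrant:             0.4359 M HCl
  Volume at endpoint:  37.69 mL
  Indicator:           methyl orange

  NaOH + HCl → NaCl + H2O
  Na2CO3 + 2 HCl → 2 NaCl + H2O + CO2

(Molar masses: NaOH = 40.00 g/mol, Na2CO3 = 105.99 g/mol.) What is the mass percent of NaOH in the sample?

n(HCl) = 0.03769 × 0.4359 = 0.01643 mol
Let x = n(NaOH), y = n(Na2CO3).
Titrant: 1x + 2y = 0.01643;  mass: 40.00x + 105.99y = 0.7844
Solving, x = 6.638 × 10^-3 mol, y = 4.896 × 10^-3 mol
mass of NaOH = 6.638 × 10^-3 × 40.00 = 0.2655 g
% NaOH = 0.2655 / 0.7844 × 100 = 33.85 %

33.85 %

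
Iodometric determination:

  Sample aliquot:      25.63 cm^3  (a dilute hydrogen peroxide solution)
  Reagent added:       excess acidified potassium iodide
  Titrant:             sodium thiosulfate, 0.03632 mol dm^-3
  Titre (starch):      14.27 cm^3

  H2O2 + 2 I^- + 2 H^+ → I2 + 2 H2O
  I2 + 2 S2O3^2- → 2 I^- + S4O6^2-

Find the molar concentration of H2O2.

0.01011 mol/L

n(S2O3^2-) = 0.01427 × 0.03632 = 5.183 × 10^-4 mol
n(I2) = n(S2O3^2-)/2 = 2.591 × 10^-4 mol
n(H2O2) in the aliquot = 2.591 × 10^-4 mol (1:1 ratio)
[H2O2] = 2.591 × 10^-4 / 0.02563 = 0.01011 mol/L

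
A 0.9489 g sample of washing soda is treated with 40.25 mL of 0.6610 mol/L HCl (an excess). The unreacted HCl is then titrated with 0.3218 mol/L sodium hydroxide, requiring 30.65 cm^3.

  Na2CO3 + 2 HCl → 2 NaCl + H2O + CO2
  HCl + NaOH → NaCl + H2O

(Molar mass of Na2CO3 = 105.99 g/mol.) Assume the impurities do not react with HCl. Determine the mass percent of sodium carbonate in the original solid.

93.50 %

n(HCl) added = 0.04025 × 0.6610 = 0.02661 mol
n(NaOH) used in back-titration = 0.03065 × 0.3218 = 9.863 × 10^-3 mol
n(HCl) left over = 9.863 × 10^-3 mol (1:1 ratio)
n(HCl) consumed by analyte = 0.02661 − 9.863 × 10^-3 = 0.01674 mol
From the 1:2 ratio, n(Na2CO3) = 1/2 × 0.01674 = 8.371 × 10^-3 mol
mass of Na2CO3 = 8.371 × 10^-3 × 105.99 = 0.8872 g
% Na2CO3 = 0.8872 / 0.9489 × 100 = 93.50 %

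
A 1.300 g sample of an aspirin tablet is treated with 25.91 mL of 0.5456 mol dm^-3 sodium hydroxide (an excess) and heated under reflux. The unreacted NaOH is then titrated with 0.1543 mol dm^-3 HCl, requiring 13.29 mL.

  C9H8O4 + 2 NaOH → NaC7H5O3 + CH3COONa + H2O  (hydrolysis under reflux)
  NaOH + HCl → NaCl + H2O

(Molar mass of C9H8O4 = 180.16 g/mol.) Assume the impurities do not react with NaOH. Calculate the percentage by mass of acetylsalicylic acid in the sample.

n(NaOH) added = 0.02591 × 0.5456 = 0.01414 mol
n(HCl) used in back-titration = 0.01329 × 0.1543 = 2.051 × 10^-3 mol
n(NaOH) left over = 2.051 × 10^-3 mol (1:1 ratio)
n(NaOH) consumed by analyte = 0.01414 − 2.051 × 10^-3 = 0.01209 mol
From the 1:2 ratio, n(C9H8O4) = 1/2 × 0.01209 = 6.043 × 10^-3 mol
mass of C9H8O4 = 6.043 × 10^-3 × 180.16 = 1.089 g
% C9H8O4 = 1.089 / 1.300 × 100 = 83.75 %

83.75 %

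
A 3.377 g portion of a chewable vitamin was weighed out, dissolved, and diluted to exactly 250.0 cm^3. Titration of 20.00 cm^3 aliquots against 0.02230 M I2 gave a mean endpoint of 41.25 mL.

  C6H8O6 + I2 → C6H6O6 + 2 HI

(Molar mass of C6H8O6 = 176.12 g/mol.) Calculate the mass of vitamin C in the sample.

2.025 g

n(I2) per titration = 0.04125 × 0.02230 = 9.199 × 10^-4 mol
n(C6H8O6) in each aliquot = 9.199 × 10^-4 mol (1:1 ratio)
n(C6H8O6) in the whole flask = 9.199 × 10^-4 × 250.0/20.00 = 0.01150 mol
mass of C6H8O6 = 0.01150 × 176.12 = 2.025 g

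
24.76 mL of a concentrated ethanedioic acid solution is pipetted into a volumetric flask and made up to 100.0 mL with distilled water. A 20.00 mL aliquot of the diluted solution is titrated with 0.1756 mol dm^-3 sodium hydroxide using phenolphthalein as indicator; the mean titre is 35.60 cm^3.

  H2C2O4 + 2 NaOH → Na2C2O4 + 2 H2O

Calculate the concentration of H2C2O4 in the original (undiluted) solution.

n(NaOH) = 0.03560 × 0.1756 = 6.251 × 10^-3 mol
From the 1:2 ratio, n(H2C2O4) in the aliquot = 1/2 × 6.251 × 10^-3 = 3.126 × 10^-3 mol
[H2C2O4]_dilute = 3.126 × 10^-3 / 0.02000 = 0.1563 mol/L
Dilution factor = 100.0 / 24.76 = 4.039
[H2C2O4]_stock = 0.1563 × 4.039 = 0.6312 mol/L

0.6312 mol/L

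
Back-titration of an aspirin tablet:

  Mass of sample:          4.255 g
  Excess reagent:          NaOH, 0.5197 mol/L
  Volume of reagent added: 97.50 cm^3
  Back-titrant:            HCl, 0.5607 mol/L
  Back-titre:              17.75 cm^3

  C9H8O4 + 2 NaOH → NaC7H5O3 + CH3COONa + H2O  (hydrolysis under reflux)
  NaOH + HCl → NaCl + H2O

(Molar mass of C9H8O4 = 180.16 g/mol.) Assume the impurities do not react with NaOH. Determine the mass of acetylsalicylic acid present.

3.668 g

n(NaOH) added = 0.09750 × 0.5197 = 0.05067 mol
n(HCl) used in back-titration = 0.01775 × 0.5607 = 9.952 × 10^-3 mol
n(NaOH) left over = 9.952 × 10^-3 mol (1:1 ratio)
n(NaOH) consumed by analyte = 0.05067 − 9.952 × 10^-3 = 0.04072 mol
From the 1:2 ratio, n(C9H8O4) = 1/2 × 0.04072 = 0.02036 mol
mass of C9H8O4 = 0.02036 × 180.16 = 3.668 g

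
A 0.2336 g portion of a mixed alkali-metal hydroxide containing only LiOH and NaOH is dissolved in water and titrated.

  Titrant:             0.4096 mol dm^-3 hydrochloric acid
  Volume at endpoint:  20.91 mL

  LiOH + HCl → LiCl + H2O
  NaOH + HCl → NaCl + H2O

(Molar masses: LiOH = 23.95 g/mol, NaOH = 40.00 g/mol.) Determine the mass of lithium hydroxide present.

n(HCl) = 0.02091 × 0.4096 = 8.565 × 10^-3 mol
Let x = n(LiOH), y = n(NaOH).
Titrant: 1x + 1y = 8.565 × 10^-3;  mass: 23.95x + 40.00y = 0.2336
Solving, x = 6.791 × 10^-3 mol, y = 1.774 × 10^-3 mol
mass of LiOH = 6.791 × 10^-3 × 23.95 = 0.1626 g

0.1626 g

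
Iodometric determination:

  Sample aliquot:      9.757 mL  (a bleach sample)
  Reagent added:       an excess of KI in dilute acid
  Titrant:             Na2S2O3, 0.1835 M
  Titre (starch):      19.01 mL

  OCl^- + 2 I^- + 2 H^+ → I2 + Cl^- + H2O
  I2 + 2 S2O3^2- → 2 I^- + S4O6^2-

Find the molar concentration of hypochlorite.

n(S2O3^2-) = 0.01901 × 0.1835 = 3.488 × 10^-3 mol
n(I2) = n(S2O3^2-)/2 = 1.744 × 10^-3 mol
n(OCl^-) in the aliquot = 1.744 × 10^-3 mol (1:1 ratio)
[OCl^-] = 1.744 × 10^-3 / 0.009757 = 0.1788 mol/L

0.1788 M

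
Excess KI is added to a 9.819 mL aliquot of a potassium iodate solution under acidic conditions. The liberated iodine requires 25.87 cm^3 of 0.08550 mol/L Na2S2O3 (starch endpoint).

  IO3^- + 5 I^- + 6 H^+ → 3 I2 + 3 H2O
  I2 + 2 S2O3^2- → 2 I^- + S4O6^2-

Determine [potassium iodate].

n(S2O3^2-) = 0.02587 × 0.08550 = 2.212 × 10^-3 mol
n(I2) = n(S2O3^2-)/2 = 1.106 × 10^-3 mol
From the 1:3 ratio, n(IO3^-) in the aliquot = 1/3 × 1.106 × 10^-3 = 3.686 × 10^-4 mol
[IO3^-] = 3.686 × 10^-4 / 0.009819 = 0.03754 mol/L

0.03754 mol/L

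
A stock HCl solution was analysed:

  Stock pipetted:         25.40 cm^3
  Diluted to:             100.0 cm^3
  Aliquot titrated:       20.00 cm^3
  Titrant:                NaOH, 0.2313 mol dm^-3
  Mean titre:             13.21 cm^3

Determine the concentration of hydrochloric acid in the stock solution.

0.6015 mol/L

HCl + NaOH → NaCl + H2O
n(NaOH) = 0.01321 × 0.2313 = 3.055 × 10^-3 mol
n(HCl) in the aliquot = 3.055 × 10^-3 mol (1:1 ratio)
[HCl]_dilute = 3.055 × 10^-3 / 0.02000 = 0.1528 mol/L
Dilution factor = 100.0 / 25.40 = 3.937
[HCl]_stock = 0.1528 × 3.937 = 0.6015 mol/L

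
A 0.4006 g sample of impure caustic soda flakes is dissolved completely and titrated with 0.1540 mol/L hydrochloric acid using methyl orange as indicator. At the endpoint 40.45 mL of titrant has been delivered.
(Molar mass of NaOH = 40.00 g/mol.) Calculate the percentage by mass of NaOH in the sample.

62.20 %

NaOH + HCl → NaCl + H2O
n(HCl) = 0.04045 L × 0.1540 mol/L = 6.229 × 10^-3 mol
n(NaOH) = 6.229 × 10^-3 mol (1:1 ratio)
mass of NaOH = 6.229 × 10^-3 × 40.00 g/mol = 0.2492 g
% NaOH = 0.2492 / 0.4006 × 100 = 62.20 %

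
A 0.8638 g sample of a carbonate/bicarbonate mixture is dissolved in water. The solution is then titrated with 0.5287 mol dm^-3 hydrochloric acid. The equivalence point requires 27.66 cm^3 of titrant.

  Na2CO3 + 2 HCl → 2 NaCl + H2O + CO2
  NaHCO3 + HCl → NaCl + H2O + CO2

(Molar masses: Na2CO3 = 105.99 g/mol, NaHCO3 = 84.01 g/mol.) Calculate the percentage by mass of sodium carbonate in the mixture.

n(HCl) = 0.02766 × 0.5287 = 0.01462 mol
Let x = n(Na2CO3), y = n(NaHCO3).
Titrant: 2x + 1y = 0.01462;  mass: 105.99x + 84.01y = 0.8638
Solving, x = 5.880 × 10^-3 mol, y = 2.863 × 10^-3 mol
mass of Na2CO3 = 5.880 × 10^-3 × 105.99 = 0.6232 g
% Na2CO3 = 0.6232 / 0.8638 × 100 = 72.15 %

72.15 %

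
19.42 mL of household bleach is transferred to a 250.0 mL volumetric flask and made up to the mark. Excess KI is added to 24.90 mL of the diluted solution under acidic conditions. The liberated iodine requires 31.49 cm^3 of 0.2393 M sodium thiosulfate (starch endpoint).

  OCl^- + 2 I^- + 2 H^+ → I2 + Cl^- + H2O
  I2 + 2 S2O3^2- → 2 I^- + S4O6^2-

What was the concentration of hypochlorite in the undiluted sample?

n(S2O3^2-) = 0.03149 × 0.2393 = 7.536 × 10^-3 mol
n(I2) = n(S2O3^2-)/2 = 3.768 × 10^-3 mol
n(OCl^-) in the aliquot = 3.768 × 10^-3 mol (1:1 ratio)
[OCl^-]_dilute = 3.768 × 10^-3 / 0.02490 = 0.1513 mol/L
[OCl^-]_original = 0.1513 × 250.0/19.42 = 1.948 mol/L

1.948 M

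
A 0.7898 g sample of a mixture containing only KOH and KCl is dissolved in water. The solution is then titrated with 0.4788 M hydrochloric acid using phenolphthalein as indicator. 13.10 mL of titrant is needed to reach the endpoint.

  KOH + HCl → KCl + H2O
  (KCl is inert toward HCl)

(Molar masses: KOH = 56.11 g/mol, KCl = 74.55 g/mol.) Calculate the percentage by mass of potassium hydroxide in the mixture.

44.56 %

n(HCl) = 0.01310 × 0.4788 = 6.272 × 10^-3 mol
Let x = n(KOH), y = n(KCl).
Titrant: 1x = 6.272 × 10^-3;  mass: 56.11x + 74.55y = 0.7898
Solving, x = 6.272 × 10^-3 mol, y = 5.873 × 10^-3 mol
mass of KOH = 6.272 × 10^-3 × 56.11 = 0.3519 g
% KOH = 0.3519 / 0.7898 × 100 = 44.56 %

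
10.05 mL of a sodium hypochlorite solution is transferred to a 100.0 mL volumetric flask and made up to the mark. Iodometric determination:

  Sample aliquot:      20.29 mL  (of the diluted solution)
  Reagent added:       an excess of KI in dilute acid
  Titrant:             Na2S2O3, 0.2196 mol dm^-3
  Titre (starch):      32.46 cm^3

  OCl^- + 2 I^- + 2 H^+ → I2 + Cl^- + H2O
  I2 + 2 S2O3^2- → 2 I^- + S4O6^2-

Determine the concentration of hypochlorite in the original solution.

n(S2O3^2-) = 0.03246 × 0.2196 = 7.128 × 10^-3 mol
n(I2) = n(S2O3^2-)/2 = 3.564 × 10^-3 mol
n(OCl^-) in the aliquot = 3.564 × 10^-3 mol (1:1 ratio)
[OCl^-]_dilute = 3.564 × 10^-3 / 0.02029 = 0.1757 mol/L
[OCl^-]_original = 0.1757 × 100.0/10.05 = 1.748 mol/L

1.748 mol/L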